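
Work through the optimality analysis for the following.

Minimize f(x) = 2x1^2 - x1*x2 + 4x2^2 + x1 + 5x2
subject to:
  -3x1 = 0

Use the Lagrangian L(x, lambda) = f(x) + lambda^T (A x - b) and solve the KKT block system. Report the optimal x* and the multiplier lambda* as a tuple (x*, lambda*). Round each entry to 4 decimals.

Form the Lagrangian:
  L(x, lambda) = (1/2) x^T Q x + c^T x + lambda^T (A x - b)
Stationarity (grad_x L = 0): Q x + c + A^T lambda = 0.
Primal feasibility: A x = b.

This gives the KKT block system:
  [ Q   A^T ] [ x     ]   [-c ]
  [ A    0  ] [ lambda ] = [ b ]

Solving the linear system:
  x*      = (0, -0.625)
  lambda* = (0.5417)
  f(x*)   = -1.5625

x* = (0, -0.625), lambda* = (0.5417)


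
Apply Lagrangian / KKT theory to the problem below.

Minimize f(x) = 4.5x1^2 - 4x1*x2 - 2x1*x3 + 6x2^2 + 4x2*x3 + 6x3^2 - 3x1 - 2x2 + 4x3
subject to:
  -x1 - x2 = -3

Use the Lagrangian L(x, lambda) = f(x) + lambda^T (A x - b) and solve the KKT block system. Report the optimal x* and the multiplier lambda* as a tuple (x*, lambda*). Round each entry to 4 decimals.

Form the Lagrangian:
  L(x, lambda) = (1/2) x^T Q x + c^T x + lambda^T (A x - b)
Stationarity (grad_x L = 0): Q x + c + A^T lambda = 0.
Primal feasibility: A x = b.

This gives the KKT block system:
  [ Q   A^T ] [ x     ]   [-c ]
  [ A    0  ] [ lambda ] = [ b ]

Solving the linear system:
  x*      = (1.5769, 1.4231, -0.5449)
  lambda* = (6.5897)
  f(x*)   = 5.0064

x* = (1.5769, 1.4231, -0.5449), lambda* = (6.5897)


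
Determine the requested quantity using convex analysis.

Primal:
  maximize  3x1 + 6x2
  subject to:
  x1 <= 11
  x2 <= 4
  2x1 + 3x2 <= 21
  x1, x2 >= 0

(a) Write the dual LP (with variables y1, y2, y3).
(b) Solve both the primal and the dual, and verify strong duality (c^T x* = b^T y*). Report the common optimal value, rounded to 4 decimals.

The standard primal-dual pair for 'max c^T x s.t. A x <= b, x >= 0' is:
  Dual:  min b^T y  s.t.  A^T y >= c,  y >= 0.

So the dual LP is:
  minimize  11y1 + 4y2 + 21y3
  subject to:
    y1 + 2y3 >= 3
    y2 + 3y3 >= 6
    y1, y2, y3 >= 0

Solving the primal: x* = (4.5, 4).
  primal value c^T x* = 37.5.
Solving the dual: y* = (0, 1.5, 1.5).
  dual value b^T y* = 37.5.
Strong duality: c^T x* = b^T y*. Confirmed.

37.5


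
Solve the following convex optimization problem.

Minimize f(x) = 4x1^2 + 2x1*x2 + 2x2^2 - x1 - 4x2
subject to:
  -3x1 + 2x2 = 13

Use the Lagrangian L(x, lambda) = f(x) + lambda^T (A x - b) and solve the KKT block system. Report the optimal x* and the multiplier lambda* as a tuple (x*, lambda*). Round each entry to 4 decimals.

Form the Lagrangian:
  L(x, lambda) = (1/2) x^T Q x + c^T x + lambda^T (A x - b)
Stationarity (grad_x L = 0): Q x + c + A^T lambda = 0.
Primal feasibility: A x = b.

This gives the KKT block system:
  [ Q   A^T ] [ x     ]   [-c ]
  [ A    0  ] [ lambda ] = [ b ]

Solving the linear system:
  x*      = (-1.9565, 3.5652)
  lambda* = (-3.1739)
  f(x*)   = 14.4783

x* = (-1.9565, 3.5652), lambda* = (-3.1739)


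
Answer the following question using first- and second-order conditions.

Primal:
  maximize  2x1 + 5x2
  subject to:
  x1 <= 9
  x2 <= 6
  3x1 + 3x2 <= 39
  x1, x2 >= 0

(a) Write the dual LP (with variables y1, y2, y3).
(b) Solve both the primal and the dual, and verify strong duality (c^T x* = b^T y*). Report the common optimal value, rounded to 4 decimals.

The standard primal-dual pair for 'max c^T x s.t. A x <= b, x >= 0' is:
  Dual:  min b^T y  s.t.  A^T y >= c,  y >= 0.

So the dual LP is:
  minimize  9y1 + 6y2 + 39y3
  subject to:
    y1 + 3y3 >= 2
    y2 + 3y3 >= 5
    y1, y2, y3 >= 0

Solving the primal: x* = (7, 6).
  primal value c^T x* = 44.
Solving the dual: y* = (0, 3, 0.6667).
  dual value b^T y* = 44.
Strong duality: c^T x* = b^T y*. Confirmed.

44


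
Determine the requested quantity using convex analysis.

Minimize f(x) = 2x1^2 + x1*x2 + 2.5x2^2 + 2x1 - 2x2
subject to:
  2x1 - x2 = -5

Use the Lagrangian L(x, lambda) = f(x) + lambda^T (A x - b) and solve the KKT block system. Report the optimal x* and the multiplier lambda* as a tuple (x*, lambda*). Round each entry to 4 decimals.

Form the Lagrangian:
  L(x, lambda) = (1/2) x^T Q x + c^T x + lambda^T (A x - b)
Stationarity (grad_x L = 0): Q x + c + A^T lambda = 0.
Primal feasibility: A x = b.

This gives the KKT block system:
  [ Q   A^T ] [ x     ]   [-c ]
  [ A    0  ] [ lambda ] = [ b ]

Solving the linear system:
  x*      = (-1.8929, 1.2143)
  lambda* = (2.1786)
  f(x*)   = 2.3393

x* = (-1.8929, 1.2143), lambda* = (2.1786)


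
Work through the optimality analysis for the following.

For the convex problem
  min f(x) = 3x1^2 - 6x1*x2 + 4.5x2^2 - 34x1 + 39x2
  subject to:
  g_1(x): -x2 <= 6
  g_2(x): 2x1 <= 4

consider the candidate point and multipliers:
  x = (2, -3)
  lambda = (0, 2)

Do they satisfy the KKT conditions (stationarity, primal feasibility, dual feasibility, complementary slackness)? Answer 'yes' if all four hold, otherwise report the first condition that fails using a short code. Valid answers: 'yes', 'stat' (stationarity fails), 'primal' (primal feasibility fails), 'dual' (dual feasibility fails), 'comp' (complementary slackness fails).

Gradient of f: grad f(x) = Q x + c = (-4, 0)
Constraint values g_i(x) = a_i^T x - b_i:
  g_1((2, -3)) = -3
  g_2((2, -3)) = 0
Stationarity residual: grad f(x) + sum_i lambda_i a_i = (0, 0)
  -> stationarity OK
Primal feasibility (all g_i <= 0): OK
Dual feasibility (all lambda_i >= 0): OK
Complementary slackness (lambda_i * g_i(x) = 0 for all i): OK

Verdict: yes, KKT holds.

yes


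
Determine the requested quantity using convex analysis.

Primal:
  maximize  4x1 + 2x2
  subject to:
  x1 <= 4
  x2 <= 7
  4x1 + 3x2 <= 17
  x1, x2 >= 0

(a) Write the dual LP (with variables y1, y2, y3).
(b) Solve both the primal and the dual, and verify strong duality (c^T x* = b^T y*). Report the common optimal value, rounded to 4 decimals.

The standard primal-dual pair for 'max c^T x s.t. A x <= b, x >= 0' is:
  Dual:  min b^T y  s.t.  A^T y >= c,  y >= 0.

So the dual LP is:
  minimize  4y1 + 7y2 + 17y3
  subject to:
    y1 + 4y3 >= 4
    y2 + 3y3 >= 2
    y1, y2, y3 >= 0

Solving the primal: x* = (4, 0.3333).
  primal value c^T x* = 16.6667.
Solving the dual: y* = (1.3333, 0, 0.6667).
  dual value b^T y* = 16.6667.
Strong duality: c^T x* = b^T y*. Confirmed.

16.6667


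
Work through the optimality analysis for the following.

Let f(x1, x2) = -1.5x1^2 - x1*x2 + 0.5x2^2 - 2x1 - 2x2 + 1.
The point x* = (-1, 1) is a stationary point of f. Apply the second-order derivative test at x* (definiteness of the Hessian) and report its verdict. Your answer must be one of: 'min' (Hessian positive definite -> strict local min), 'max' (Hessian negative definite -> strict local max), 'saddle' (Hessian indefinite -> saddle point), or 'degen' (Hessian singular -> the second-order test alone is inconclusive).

Compute the Hessian H = grad^2 f:
  H = [[-3, -1], [-1, 1]]
Verify stationarity: grad f(x*) = H x* + g = (0, 0).
Eigenvalues of H: -3.2361, 1.2361.
Eigenvalues have mixed signs, so H is indefinite -> x* is a saddle point.

saddle


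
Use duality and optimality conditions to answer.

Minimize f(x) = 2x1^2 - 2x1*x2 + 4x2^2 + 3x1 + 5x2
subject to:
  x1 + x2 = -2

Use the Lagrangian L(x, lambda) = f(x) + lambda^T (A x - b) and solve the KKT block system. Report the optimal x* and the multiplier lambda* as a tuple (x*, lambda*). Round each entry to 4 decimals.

Form the Lagrangian:
  L(x, lambda) = (1/2) x^T Q x + c^T x + lambda^T (A x - b)
Stationarity (grad_x L = 0): Q x + c + A^T lambda = 0.
Primal feasibility: A x = b.

This gives the KKT block system:
  [ Q   A^T ] [ x     ]   [-c ]
  [ A    0  ] [ lambda ] = [ b ]

Solving the linear system:
  x*      = (-1.125, -0.875)
  lambda* = (-0.25)
  f(x*)   = -4.125

x* = (-1.125, -0.875), lambda* = (-0.25)


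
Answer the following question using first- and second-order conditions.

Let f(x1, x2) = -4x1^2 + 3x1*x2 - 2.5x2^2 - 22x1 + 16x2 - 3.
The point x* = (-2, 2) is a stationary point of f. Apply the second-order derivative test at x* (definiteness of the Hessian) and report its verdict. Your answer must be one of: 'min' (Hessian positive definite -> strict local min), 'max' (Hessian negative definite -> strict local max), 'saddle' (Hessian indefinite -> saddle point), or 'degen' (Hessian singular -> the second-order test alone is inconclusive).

Compute the Hessian H = grad^2 f:
  H = [[-8, 3], [3, -5]]
Verify stationarity: grad f(x*) = H x* + g = (0, 0).
Eigenvalues of H: -9.8541, -3.1459.
Both eigenvalues < 0, so H is negative definite -> x* is a strict local max.

max


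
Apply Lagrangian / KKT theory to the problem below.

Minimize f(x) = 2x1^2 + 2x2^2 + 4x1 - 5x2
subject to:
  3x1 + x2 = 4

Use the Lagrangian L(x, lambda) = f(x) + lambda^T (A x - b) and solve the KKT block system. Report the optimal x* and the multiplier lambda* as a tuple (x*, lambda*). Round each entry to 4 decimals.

Form the Lagrangian:
  L(x, lambda) = (1/2) x^T Q x + c^T x + lambda^T (A x - b)
Stationarity (grad_x L = 0): Q x + c + A^T lambda = 0.
Primal feasibility: A x = b.

This gives the KKT block system:
  [ Q   A^T ] [ x     ]   [-c ]
  [ A    0  ] [ lambda ] = [ b ]

Solving the linear system:
  x*      = (0.725, 1.825)
  lambda* = (-2.3)
  f(x*)   = 1.4875

x* = (0.725, 1.825), lambda* = (-2.3)


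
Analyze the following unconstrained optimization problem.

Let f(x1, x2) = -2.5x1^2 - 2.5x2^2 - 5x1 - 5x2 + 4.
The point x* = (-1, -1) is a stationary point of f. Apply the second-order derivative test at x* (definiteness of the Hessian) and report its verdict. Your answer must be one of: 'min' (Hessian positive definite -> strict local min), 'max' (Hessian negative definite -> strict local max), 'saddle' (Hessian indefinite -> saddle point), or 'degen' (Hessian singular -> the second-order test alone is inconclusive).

Compute the Hessian H = grad^2 f:
  H = [[-5, 0], [0, -5]]
Verify stationarity: grad f(x*) = H x* + g = (0, 0).
Eigenvalues of H: -5, -5.
Both eigenvalues < 0, so H is negative definite -> x* is a strict local max.

max


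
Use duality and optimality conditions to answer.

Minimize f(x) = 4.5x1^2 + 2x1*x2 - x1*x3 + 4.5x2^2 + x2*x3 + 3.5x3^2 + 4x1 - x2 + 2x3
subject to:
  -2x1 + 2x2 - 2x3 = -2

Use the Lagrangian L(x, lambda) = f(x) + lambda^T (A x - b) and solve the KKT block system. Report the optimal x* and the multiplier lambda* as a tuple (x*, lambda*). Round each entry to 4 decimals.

Form the Lagrangian:
  L(x, lambda) = (1/2) x^T Q x + c^T x + lambda^T (A x - b)
Stationarity (grad_x L = 0): Q x + c + A^T lambda = 0.
Primal feasibility: A x = b.

This gives the KKT block system:
  [ Q   A^T ] [ x     ]   [-c ]
  [ A    0  ] [ lambda ] = [ b ]

Solving the linear system:
  x*      = (0.1636, -0.4364, 0.4)
  lambda* = (2.1)
  f(x*)   = 3.0455

x* = (0.1636, -0.4364, 0.4), lambda* = (2.1)


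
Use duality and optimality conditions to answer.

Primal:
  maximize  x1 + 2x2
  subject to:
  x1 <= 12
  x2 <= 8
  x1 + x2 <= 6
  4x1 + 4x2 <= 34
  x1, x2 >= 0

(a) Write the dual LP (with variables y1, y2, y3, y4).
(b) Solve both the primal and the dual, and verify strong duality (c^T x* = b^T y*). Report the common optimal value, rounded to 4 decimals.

The standard primal-dual pair for 'max c^T x s.t. A x <= b, x >= 0' is:
  Dual:  min b^T y  s.t.  A^T y >= c,  y >= 0.

So the dual LP is:
  minimize  12y1 + 8y2 + 6y3 + 34y4
  subject to:
    y1 + y3 + 4y4 >= 1
    y2 + y3 + 4y4 >= 2
    y1, y2, y3, y4 >= 0

Solving the primal: x* = (0, 6).
  primal value c^T x* = 12.
Solving the dual: y* = (0, 0, 2, 0).
  dual value b^T y* = 12.
Strong duality: c^T x* = b^T y*. Confirmed.

12


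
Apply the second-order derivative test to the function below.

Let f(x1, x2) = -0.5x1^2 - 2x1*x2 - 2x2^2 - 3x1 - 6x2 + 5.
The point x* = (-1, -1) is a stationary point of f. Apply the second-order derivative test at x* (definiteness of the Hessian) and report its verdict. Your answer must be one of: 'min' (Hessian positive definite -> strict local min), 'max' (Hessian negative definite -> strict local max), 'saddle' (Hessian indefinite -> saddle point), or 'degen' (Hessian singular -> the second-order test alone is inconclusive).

Compute the Hessian H = grad^2 f:
  H = [[-1, -2], [-2, -4]]
Verify stationarity: grad f(x*) = H x* + g = (0, 0).
Eigenvalues of H: -5, 0.
H has a zero eigenvalue (singular; negative semidefinite but not definite), so H is neither positive definite, negative definite, nor indefinite. The second-order test alone is inconclusive -> degen.
(Indeed, f is constant along the null direction of H through x*, so x* is not a strict local extremum.)

degen


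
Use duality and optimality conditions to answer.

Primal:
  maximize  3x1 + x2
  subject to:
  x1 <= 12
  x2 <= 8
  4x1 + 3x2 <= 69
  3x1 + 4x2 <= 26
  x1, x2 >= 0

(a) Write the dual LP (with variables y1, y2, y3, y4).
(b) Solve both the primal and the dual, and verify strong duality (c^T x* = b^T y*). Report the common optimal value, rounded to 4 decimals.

The standard primal-dual pair for 'max c^T x s.t. A x <= b, x >= 0' is:
  Dual:  min b^T y  s.t.  A^T y >= c,  y >= 0.

So the dual LP is:
  minimize  12y1 + 8y2 + 69y3 + 26y4
  subject to:
    y1 + 4y3 + 3y4 >= 3
    y2 + 3y3 + 4y4 >= 1
    y1, y2, y3, y4 >= 0

Solving the primal: x* = (8.6667, 0).
  primal value c^T x* = 26.
Solving the dual: y* = (0, 0, 0, 1).
  dual value b^T y* = 26.
Strong duality: c^T x* = b^T y*. Confirmed.

26


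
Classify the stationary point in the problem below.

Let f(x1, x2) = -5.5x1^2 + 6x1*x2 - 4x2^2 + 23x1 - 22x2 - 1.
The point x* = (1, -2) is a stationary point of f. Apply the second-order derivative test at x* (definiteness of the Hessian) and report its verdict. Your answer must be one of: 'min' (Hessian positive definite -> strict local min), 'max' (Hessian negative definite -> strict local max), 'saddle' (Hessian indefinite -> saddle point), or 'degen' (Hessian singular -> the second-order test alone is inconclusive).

Compute the Hessian H = grad^2 f:
  H = [[-11, 6], [6, -8]]
Verify stationarity: grad f(x*) = H x* + g = (0, 0).
Eigenvalues of H: -15.6847, -3.3153.
Both eigenvalues < 0, so H is negative definite -> x* is a strict local max.

max


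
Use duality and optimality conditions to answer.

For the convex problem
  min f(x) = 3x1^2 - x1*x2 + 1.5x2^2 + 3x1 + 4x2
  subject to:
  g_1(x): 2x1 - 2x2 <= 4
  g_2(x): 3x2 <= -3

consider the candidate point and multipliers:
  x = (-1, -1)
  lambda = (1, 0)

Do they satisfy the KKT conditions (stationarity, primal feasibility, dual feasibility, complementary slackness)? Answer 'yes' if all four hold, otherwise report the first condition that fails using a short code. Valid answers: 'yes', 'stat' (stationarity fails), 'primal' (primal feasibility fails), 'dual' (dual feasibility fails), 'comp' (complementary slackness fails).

Gradient of f: grad f(x) = Q x + c = (-2, 2)
Constraint values g_i(x) = a_i^T x - b_i:
  g_1((-1, -1)) = -4
  g_2((-1, -1)) = 0
Stationarity residual: grad f(x) + sum_i lambda_i a_i = (0, 0)
  -> stationarity OK
Primal feasibility (all g_i <= 0): OK
Dual feasibility (all lambda_i >= 0): OK
Complementary slackness (lambda_i * g_i(x) = 0 for all i): FAILS

Verdict: the first failing condition is complementary_slackness -> comp.

comp


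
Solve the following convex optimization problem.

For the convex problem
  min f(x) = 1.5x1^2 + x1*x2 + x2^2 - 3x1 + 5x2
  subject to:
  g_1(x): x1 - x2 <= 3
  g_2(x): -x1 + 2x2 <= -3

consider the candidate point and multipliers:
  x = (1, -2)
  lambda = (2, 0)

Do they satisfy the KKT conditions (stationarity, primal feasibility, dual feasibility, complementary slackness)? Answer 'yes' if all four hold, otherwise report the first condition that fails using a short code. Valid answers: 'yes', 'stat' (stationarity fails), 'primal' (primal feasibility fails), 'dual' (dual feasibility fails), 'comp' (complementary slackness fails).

Gradient of f: grad f(x) = Q x + c = (-2, 2)
Constraint values g_i(x) = a_i^T x - b_i:
  g_1((1, -2)) = 0
  g_2((1, -2)) = -2
Stationarity residual: grad f(x) + sum_i lambda_i a_i = (0, 0)
  -> stationarity OK
Primal feasibility (all g_i <= 0): OK
Dual feasibility (all lambda_i >= 0): OK
Complementary slackness (lambda_i * g_i(x) = 0 for all i): OK

Verdict: yes, KKT holds.

yes


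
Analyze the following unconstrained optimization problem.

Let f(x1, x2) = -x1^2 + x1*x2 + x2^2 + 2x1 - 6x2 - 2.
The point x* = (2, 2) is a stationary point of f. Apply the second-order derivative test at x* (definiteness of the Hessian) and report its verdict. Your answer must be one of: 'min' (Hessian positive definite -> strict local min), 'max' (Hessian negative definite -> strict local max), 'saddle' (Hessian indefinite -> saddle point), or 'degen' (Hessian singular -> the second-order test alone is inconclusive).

Compute the Hessian H = grad^2 f:
  H = [[-2, 1], [1, 2]]
Verify stationarity: grad f(x*) = H x* + g = (0, 0).
Eigenvalues of H: -2.2361, 2.2361.
Eigenvalues have mixed signs, so H is indefinite -> x* is a saddle point.

saddle


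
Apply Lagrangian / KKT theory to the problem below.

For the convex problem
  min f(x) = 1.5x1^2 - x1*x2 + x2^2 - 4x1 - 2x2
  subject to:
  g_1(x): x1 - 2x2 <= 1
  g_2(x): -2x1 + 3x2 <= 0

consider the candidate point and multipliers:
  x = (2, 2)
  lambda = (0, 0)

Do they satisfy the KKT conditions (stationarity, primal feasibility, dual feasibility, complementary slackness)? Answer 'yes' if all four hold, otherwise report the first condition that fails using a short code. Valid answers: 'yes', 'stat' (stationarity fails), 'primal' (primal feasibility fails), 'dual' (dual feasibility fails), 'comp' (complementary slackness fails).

Gradient of f: grad f(x) = Q x + c = (0, 0)
Constraint values g_i(x) = a_i^T x - b_i:
  g_1((2, 2)) = -3
  g_2((2, 2)) = 2
Stationarity residual: grad f(x) + sum_i lambda_i a_i = (0, 0)
  -> stationarity OK
Primal feasibility (all g_i <= 0): FAILS
Dual feasibility (all lambda_i >= 0): OK
Complementary slackness (lambda_i * g_i(x) = 0 for all i): OK

Verdict: the first failing condition is primal_feasibility -> primal.

primal


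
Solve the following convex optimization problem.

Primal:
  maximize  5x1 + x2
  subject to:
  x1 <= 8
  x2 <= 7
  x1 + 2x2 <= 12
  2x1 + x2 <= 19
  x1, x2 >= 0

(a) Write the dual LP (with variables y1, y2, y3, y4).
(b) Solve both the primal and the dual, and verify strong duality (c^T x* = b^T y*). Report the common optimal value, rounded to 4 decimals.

The standard primal-dual pair for 'max c^T x s.t. A x <= b, x >= 0' is:
  Dual:  min b^T y  s.t.  A^T y >= c,  y >= 0.

So the dual LP is:
  minimize  8y1 + 7y2 + 12y3 + 19y4
  subject to:
    y1 + y3 + 2y4 >= 5
    y2 + 2y3 + y4 >= 1
    y1, y2, y3, y4 >= 0

Solving the primal: x* = (8, 2).
  primal value c^T x* = 42.
Solving the dual: y* = (4.5, 0, 0.5, 0).
  dual value b^T y* = 42.
Strong duality: c^T x* = b^T y*. Confirmed.

42


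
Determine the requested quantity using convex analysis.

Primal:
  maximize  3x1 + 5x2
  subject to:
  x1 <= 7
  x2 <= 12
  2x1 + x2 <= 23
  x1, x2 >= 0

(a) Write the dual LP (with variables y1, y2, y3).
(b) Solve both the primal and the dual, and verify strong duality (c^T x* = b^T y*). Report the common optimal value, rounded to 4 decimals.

The standard primal-dual pair for 'max c^T x s.t. A x <= b, x >= 0' is:
  Dual:  min b^T y  s.t.  A^T y >= c,  y >= 0.

So the dual LP is:
  minimize  7y1 + 12y2 + 23y3
  subject to:
    y1 + 2y3 >= 3
    y2 + y3 >= 5
    y1, y2, y3 >= 0

Solving the primal: x* = (5.5, 12).
  primal value c^T x* = 76.5.
Solving the dual: y* = (0, 3.5, 1.5).
  dual value b^T y* = 76.5.
Strong duality: c^T x* = b^T y*. Confirmed.

76.5


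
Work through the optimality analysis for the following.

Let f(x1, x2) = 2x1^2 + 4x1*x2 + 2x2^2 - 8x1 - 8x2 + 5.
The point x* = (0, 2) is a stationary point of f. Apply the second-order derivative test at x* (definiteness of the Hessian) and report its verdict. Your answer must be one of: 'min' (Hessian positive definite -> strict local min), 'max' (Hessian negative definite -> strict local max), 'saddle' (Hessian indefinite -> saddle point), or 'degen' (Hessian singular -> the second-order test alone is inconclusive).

Compute the Hessian H = grad^2 f:
  H = [[4, 4], [4, 4]]
Verify stationarity: grad f(x*) = H x* + g = (0, 0).
Eigenvalues of H: 0, 8.
H has a zero eigenvalue (singular; positive semidefinite but not definite), so H is neither positive definite, negative definite, nor indefinite. The second-order test alone is inconclusive -> degen.
(Indeed, f is constant along the null direction of H through x*, so x* is not a strict local extremum.)

degen


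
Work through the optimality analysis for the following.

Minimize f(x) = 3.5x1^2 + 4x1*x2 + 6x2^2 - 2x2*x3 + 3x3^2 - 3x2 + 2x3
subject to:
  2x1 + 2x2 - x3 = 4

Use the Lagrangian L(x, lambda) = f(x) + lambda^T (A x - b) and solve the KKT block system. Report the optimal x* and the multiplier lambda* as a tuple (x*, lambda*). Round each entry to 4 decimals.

Form the Lagrangian:
  L(x, lambda) = (1/2) x^T Q x + c^T x + lambda^T (A x - b)
Stationarity (grad_x L = 0): Q x + c + A^T lambda = 0.
Primal feasibility: A x = b.

This gives the KKT block system:
  [ Q   A^T ] [ x     ]   [-c ]
  [ A    0  ] [ lambda ] = [ b ]

Solving the linear system:
  x*      = (1.0137, 0.524, -0.9247)
  lambda* = (-4.5959)
  f(x*)   = 7.4812

x* = (1.0137, 0.524, -0.9247), lambda* = (-4.5959)


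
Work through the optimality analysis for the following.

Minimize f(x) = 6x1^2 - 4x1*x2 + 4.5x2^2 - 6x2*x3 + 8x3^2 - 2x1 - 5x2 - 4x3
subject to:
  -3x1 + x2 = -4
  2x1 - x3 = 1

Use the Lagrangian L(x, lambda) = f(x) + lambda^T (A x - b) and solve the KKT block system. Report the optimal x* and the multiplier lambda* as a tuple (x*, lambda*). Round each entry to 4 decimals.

Form the Lagrangian:
  L(x, lambda) = (1/2) x^T Q x + c^T x + lambda^T (A x - b)
Stationarity (grad_x L = 0): Q x + c + A^T lambda = 0.
Primal feasibility: A x = b.

This gives the KKT block system:
  [ Q   A^T ] [ x     ]   [-c ]
  [ A    0  ] [ lambda ] = [ b ]

Solving the linear system:
  x*      = (1.3607, 0.082, 1.7213)
  lambda* = (20.0328, 23.0492)
  f(x*)   = 23.5328

x* = (1.3607, 0.082, 1.7213), lambda* = (20.0328, 23.0492)


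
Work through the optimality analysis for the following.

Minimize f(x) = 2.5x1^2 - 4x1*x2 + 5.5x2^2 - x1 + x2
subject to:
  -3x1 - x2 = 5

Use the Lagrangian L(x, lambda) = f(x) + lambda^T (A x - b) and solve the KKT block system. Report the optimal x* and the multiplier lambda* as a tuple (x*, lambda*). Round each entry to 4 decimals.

Form the Lagrangian:
  L(x, lambda) = (1/2) x^T Q x + c^T x + lambda^T (A x - b)
Stationarity (grad_x L = 0): Q x + c + A^T lambda = 0.
Primal feasibility: A x = b.

This gives the KKT block system:
  [ Q   A^T ] [ x     ]   [-c ]
  [ A    0  ] [ lambda ] = [ b ]

Solving the linear system:
  x*      = (-1.4141, -0.7578)
  lambda* = (-1.6797)
  f(x*)   = 4.5273

x* = (-1.4141, -0.7578), lambda* = (-1.6797)


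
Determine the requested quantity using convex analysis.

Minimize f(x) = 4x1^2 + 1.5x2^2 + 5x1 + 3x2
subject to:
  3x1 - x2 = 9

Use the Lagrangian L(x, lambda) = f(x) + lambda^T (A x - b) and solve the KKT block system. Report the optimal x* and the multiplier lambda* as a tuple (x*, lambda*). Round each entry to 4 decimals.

Form the Lagrangian:
  L(x, lambda) = (1/2) x^T Q x + c^T x + lambda^T (A x - b)
Stationarity (grad_x L = 0): Q x + c + A^T lambda = 0.
Primal feasibility: A x = b.

This gives the KKT block system:
  [ Q   A^T ] [ x     ]   [-c ]
  [ A    0  ] [ lambda ] = [ b ]

Solving the linear system:
  x*      = (1.9143, -3.2571)
  lambda* = (-6.7714)
  f(x*)   = 30.3714

x* = (1.9143, -3.2571), lambda* = (-6.7714)


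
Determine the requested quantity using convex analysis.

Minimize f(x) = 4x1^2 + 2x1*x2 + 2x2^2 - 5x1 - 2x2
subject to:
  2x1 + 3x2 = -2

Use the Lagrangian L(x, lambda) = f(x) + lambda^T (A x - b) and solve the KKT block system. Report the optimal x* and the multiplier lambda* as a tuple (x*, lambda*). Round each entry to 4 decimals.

Form the Lagrangian:
  L(x, lambda) = (1/2) x^T Q x + c^T x + lambda^T (A x - b)
Stationarity (grad_x L = 0): Q x + c + A^T lambda = 0.
Primal feasibility: A x = b.

This gives the KKT block system:
  [ Q   A^T ] [ x     ]   [-c ]
  [ A    0  ] [ lambda ] = [ b ]

Solving the linear system:
  x*      = (0.4531, -0.9688)
  lambda* = (1.6562)
  f(x*)   = 1.4922

x* = (0.4531, -0.9688), lambda* = (1.6562)


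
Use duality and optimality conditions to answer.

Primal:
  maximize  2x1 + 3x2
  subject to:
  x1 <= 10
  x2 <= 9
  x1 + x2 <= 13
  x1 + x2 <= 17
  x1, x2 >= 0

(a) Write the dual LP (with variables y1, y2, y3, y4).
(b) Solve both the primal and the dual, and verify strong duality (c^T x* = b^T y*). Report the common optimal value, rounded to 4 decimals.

The standard primal-dual pair for 'max c^T x s.t. A x <= b, x >= 0' is:
  Dual:  min b^T y  s.t.  A^T y >= c,  y >= 0.

So the dual LP is:
  minimize  10y1 + 9y2 + 13y3 + 17y4
  subject to:
    y1 + y3 + y4 >= 2
    y2 + y3 + y4 >= 3
    y1, y2, y3, y4 >= 0

Solving the primal: x* = (4, 9).
  primal value c^T x* = 35.
Solving the dual: y* = (0, 1, 2, 0).
  dual value b^T y* = 35.
Strong duality: c^T x* = b^T y*. Confirmed.

35


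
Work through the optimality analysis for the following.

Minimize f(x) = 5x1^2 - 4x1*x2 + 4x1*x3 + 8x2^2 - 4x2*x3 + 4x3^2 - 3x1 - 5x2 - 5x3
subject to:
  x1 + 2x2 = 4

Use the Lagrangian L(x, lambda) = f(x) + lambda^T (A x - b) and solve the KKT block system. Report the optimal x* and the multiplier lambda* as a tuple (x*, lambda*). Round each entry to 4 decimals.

Form the Lagrangian:
  L(x, lambda) = (1/2) x^T Q x + c^T x + lambda^T (A x - b)
Stationarity (grad_x L = 0): Q x + c + A^T lambda = 0.
Primal feasibility: A x = b.

This gives the KKT block system:
  [ Q   A^T ] [ x     ]   [-c ]
  [ A    0  ] [ lambda ] = [ b ]

Solving the linear system:
  x*      = (1.0926, 1.4537, 0.8056)
  lambda* = (-5.3333)
  f(x*)   = 3.3796

x* = (1.0926, 1.4537, 0.8056), lambda* = (-5.3333)


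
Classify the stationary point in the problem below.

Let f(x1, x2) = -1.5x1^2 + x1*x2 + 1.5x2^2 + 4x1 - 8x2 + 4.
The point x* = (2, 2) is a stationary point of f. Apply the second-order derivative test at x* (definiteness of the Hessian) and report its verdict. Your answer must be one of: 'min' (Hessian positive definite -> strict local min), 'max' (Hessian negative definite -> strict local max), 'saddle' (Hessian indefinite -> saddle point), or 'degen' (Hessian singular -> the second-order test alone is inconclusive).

Compute the Hessian H = grad^2 f:
  H = [[-3, 1], [1, 3]]
Verify stationarity: grad f(x*) = H x* + g = (0, 0).
Eigenvalues of H: -3.1623, 3.1623.
Eigenvalues have mixed signs, so H is indefinite -> x* is a saddle point.

saddle


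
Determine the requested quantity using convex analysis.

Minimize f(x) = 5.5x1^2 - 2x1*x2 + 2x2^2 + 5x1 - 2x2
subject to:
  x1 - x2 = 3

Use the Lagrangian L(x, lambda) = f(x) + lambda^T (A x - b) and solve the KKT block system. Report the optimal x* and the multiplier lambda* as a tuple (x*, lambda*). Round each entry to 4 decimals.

Form the Lagrangian:
  L(x, lambda) = (1/2) x^T Q x + c^T x + lambda^T (A x - b)
Stationarity (grad_x L = 0): Q x + c + A^T lambda = 0.
Primal feasibility: A x = b.

This gives the KKT block system:
  [ Q   A^T ] [ x     ]   [-c ]
  [ A    0  ] [ lambda ] = [ b ]

Solving the linear system:
  x*      = (0.2727, -2.7273)
  lambda* = (-13.4545)
  f(x*)   = 23.5909

x* = (0.2727, -2.7273), lambda* = (-13.4545)


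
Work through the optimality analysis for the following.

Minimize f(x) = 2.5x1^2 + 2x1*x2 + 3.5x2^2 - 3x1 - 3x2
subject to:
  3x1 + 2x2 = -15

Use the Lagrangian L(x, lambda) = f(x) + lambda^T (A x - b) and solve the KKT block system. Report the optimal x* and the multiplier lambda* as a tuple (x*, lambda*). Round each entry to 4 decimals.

Form the Lagrangian:
  L(x, lambda) = (1/2) x^T Q x + c^T x + lambda^T (A x - b)
Stationarity (grad_x L = 0): Q x + c + A^T lambda = 0.
Primal feasibility: A x = b.

This gives the KKT block system:
  [ Q   A^T ] [ x     ]   [-c ]
  [ A    0  ] [ lambda ] = [ b ]

Solving the linear system:
  x*      = (-4.4237, -0.8644)
  lambda* = (8.9492)
  f(x*)   = 75.0508

x* = (-4.4237, -0.8644), lambda* = (8.9492)


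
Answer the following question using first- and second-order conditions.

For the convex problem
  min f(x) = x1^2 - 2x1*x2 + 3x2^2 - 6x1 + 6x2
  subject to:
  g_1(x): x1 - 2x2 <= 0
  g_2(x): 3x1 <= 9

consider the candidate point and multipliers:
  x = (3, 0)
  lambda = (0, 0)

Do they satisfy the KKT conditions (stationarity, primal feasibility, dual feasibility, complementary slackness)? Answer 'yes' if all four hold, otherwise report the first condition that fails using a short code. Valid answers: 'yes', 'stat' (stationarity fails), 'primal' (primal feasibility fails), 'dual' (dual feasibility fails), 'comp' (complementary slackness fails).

Gradient of f: grad f(x) = Q x + c = (0, 0)
Constraint values g_i(x) = a_i^T x - b_i:
  g_1((3, 0)) = 3
  g_2((3, 0)) = 0
Stationarity residual: grad f(x) + sum_i lambda_i a_i = (0, 0)
  -> stationarity OK
Primal feasibility (all g_i <= 0): FAILS
Dual feasibility (all lambda_i >= 0): OK
Complementary slackness (lambda_i * g_i(x) = 0 for all i): OK

Verdict: the first failing condition is primal_feasibility -> primal.

primal


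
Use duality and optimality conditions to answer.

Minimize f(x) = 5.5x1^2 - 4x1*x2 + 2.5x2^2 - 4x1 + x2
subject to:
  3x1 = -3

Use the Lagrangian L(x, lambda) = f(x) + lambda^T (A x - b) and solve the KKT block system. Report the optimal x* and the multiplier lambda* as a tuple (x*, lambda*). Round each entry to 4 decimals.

Form the Lagrangian:
  L(x, lambda) = (1/2) x^T Q x + c^T x + lambda^T (A x - b)
Stationarity (grad_x L = 0): Q x + c + A^T lambda = 0.
Primal feasibility: A x = b.

This gives the KKT block system:
  [ Q   A^T ] [ x     ]   [-c ]
  [ A    0  ] [ lambda ] = [ b ]

Solving the linear system:
  x*      = (-1, -1)
  lambda* = (3.6667)
  f(x*)   = 7

x* = (-1, -1), lambda* = (3.6667)


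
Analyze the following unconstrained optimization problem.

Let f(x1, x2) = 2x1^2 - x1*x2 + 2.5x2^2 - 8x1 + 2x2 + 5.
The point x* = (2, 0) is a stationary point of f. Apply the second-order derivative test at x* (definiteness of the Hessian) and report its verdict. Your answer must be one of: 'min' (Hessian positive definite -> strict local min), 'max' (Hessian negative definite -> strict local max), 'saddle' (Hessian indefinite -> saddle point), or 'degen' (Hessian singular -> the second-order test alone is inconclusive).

Compute the Hessian H = grad^2 f:
  H = [[4, -1], [-1, 5]]
Verify stationarity: grad f(x*) = H x* + g = (0, 0).
Eigenvalues of H: 3.382, 5.618.
Both eigenvalues > 0, so H is positive definite -> x* is a strict local min.

min


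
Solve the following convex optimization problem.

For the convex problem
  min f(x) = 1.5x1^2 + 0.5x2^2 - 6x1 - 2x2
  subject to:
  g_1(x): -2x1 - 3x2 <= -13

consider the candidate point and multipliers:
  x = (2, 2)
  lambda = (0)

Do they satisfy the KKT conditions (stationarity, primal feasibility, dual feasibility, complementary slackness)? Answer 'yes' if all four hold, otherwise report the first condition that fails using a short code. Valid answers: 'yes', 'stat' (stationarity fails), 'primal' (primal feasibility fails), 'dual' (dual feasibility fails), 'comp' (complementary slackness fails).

Gradient of f: grad f(x) = Q x + c = (0, 0)
Constraint values g_i(x) = a_i^T x - b_i:
  g_1((2, 2)) = 3
Stationarity residual: grad f(x) + sum_i lambda_i a_i = (0, 0)
  -> stationarity OK
Primal feasibility (all g_i <= 0): FAILS
Dual feasibility (all lambda_i >= 0): OK
Complementary slackness (lambda_i * g_i(x) = 0 for all i): OK

Verdict: the first failing condition is primal_feasibility -> primal.

primal


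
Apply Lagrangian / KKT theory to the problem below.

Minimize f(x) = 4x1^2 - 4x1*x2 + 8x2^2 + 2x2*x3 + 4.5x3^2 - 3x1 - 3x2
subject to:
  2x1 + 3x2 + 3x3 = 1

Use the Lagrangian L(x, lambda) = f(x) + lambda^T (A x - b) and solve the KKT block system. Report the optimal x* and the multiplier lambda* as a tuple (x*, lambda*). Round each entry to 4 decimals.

Form the Lagrangian:
  L(x, lambda) = (1/2) x^T Q x + c^T x + lambda^T (A x - b)
Stationarity (grad_x L = 0): Q x + c + A^T lambda = 0.
Primal feasibility: A x = b.

This gives the KKT block system:
  [ Q   A^T ] [ x     ]   [-c ]
  [ A    0  ] [ lambda ] = [ b ]

Solving the linear system:
  x*      = (0.4033, 0.2412, -0.1767)
  lambda* = (0.3693)
  f(x*)   = -1.1513

x* = (0.4033, 0.2412, -0.1767), lambda* = (0.3693)


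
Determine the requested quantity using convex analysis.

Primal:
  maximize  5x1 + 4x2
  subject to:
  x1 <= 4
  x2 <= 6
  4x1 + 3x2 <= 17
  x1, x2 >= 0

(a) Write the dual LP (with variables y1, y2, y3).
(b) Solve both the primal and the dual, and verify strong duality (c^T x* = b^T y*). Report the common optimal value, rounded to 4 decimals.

The standard primal-dual pair for 'max c^T x s.t. A x <= b, x >= 0' is:
  Dual:  min b^T y  s.t.  A^T y >= c,  y >= 0.

So the dual LP is:
  minimize  4y1 + 6y2 + 17y3
  subject to:
    y1 + 4y3 >= 5
    y2 + 3y3 >= 4
    y1, y2, y3 >= 0

Solving the primal: x* = (0, 5.6667).
  primal value c^T x* = 22.6667.
Solving the dual: y* = (0, 0, 1.3333).
  dual value b^T y* = 22.6667.
Strong duality: c^T x* = b^T y*. Confirmed.

22.6667


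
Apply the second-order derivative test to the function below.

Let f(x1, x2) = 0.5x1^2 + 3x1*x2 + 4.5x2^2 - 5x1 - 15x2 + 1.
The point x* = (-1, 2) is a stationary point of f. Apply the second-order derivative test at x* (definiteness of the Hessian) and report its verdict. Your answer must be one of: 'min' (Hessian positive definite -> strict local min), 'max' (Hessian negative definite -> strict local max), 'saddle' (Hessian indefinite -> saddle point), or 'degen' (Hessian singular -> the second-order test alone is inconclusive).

Compute the Hessian H = grad^2 f:
  H = [[1, 3], [3, 9]]
Verify stationarity: grad f(x*) = H x* + g = (0, 0).
Eigenvalues of H: 0, 10.
H has a zero eigenvalue (singular; positive semidefinite but not definite), so H is neither positive definite, negative definite, nor indefinite. The second-order test alone is inconclusive -> degen.
(Indeed, f is constant along the null direction of H through x*, so x* is not a strict local extremum.)

degen


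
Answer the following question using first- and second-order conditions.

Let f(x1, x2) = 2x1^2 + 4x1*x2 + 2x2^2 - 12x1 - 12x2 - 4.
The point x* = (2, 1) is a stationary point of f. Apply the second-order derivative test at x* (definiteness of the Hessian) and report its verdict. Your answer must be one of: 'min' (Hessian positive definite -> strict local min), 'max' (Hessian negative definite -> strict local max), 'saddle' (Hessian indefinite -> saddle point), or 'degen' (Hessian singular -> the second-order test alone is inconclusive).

Compute the Hessian H = grad^2 f:
  H = [[4, 4], [4, 4]]
Verify stationarity: grad f(x*) = H x* + g = (0, 0).
Eigenvalues of H: 0, 8.
H has a zero eigenvalue (singular; positive semidefinite but not definite), so H is neither positive definite, negative definite, nor indefinite. The second-order test alone is inconclusive -> degen.
(Indeed, f is constant along the null direction of H through x*, so x* is not a strict local extremum.)

degen


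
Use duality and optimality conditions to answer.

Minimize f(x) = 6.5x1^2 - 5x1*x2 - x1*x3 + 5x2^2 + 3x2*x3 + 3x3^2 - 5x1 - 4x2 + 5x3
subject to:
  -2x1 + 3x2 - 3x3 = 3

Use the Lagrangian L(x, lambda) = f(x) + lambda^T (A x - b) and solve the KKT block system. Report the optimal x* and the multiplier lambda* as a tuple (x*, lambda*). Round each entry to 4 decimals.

Form the Lagrangian:
  L(x, lambda) = (1/2) x^T Q x + c^T x + lambda^T (A x - b)
Stationarity (grad_x L = 0): Q x + c + A^T lambda = 0.
Primal feasibility: A x = b.

This gives the KKT block system:
  [ Q   A^T ] [ x     ]   [-c ]
  [ A    0  ] [ lambda ] = [ b ]

Solving the linear system:
  x*      = (0.7362, 0.7652, -0.7256)
  lambda* = (0.7353)
  f(x*)   = -6.2879

x* = (0.7362, 0.7652, -0.7256), lambda* = (0.7353)


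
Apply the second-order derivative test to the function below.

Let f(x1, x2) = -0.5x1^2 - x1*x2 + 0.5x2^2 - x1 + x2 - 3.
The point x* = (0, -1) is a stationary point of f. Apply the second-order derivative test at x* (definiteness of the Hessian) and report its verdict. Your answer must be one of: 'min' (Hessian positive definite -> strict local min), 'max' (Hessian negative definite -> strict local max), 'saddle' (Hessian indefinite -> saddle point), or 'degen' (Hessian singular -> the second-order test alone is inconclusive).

Compute the Hessian H = grad^2 f:
  H = [[-1, -1], [-1, 1]]
Verify stationarity: grad f(x*) = H x* + g = (0, 0).
Eigenvalues of H: -1.4142, 1.4142.
Eigenvalues have mixed signs, so H is indefinite -> x* is a saddle point.

saddle


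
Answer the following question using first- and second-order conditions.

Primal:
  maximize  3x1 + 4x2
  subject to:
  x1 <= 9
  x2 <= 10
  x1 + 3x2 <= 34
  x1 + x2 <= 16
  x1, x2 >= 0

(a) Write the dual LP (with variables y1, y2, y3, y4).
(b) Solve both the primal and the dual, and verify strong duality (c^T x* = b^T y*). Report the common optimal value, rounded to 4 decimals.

The standard primal-dual pair for 'max c^T x s.t. A x <= b, x >= 0' is:
  Dual:  min b^T y  s.t.  A^T y >= c,  y >= 0.

So the dual LP is:
  minimize  9y1 + 10y2 + 34y3 + 16y4
  subject to:
    y1 + y3 + y4 >= 3
    y2 + 3y3 + y4 >= 4
    y1, y2, y3, y4 >= 0

Solving the primal: x* = (7, 9).
  primal value c^T x* = 57.
Solving the dual: y* = (0, 0, 0.5, 2.5).
  dual value b^T y* = 57.
Strong duality: c^T x* = b^T y*. Confirmed.

57


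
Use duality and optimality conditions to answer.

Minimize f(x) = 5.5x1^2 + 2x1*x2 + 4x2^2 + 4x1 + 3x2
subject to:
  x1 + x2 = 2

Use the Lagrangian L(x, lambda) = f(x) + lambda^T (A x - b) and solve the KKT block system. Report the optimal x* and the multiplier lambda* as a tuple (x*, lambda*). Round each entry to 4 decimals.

Form the Lagrangian:
  L(x, lambda) = (1/2) x^T Q x + c^T x + lambda^T (A x - b)
Stationarity (grad_x L = 0): Q x + c + A^T lambda = 0.
Primal feasibility: A x = b.

This gives the KKT block system:
  [ Q   A^T ] [ x     ]   [-c ]
  [ A    0  ] [ lambda ] = [ b ]

Solving the linear system:
  x*      = (0.7333, 1.2667)
  lambda* = (-14.6)
  f(x*)   = 17.9667

x* = (0.7333, 1.2667), lambda* = (-14.6)


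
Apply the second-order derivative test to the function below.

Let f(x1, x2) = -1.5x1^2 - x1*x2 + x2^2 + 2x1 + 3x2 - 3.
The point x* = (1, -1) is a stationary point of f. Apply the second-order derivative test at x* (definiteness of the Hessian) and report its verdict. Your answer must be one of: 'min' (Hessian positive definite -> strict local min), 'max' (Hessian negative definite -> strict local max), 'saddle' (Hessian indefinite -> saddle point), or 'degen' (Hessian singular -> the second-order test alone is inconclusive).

Compute the Hessian H = grad^2 f:
  H = [[-3, -1], [-1, 2]]
Verify stationarity: grad f(x*) = H x* + g = (0, 0).
Eigenvalues of H: -3.1926, 2.1926.
Eigenvalues have mixed signs, so H is indefinite -> x* is a saddle point.

saddle


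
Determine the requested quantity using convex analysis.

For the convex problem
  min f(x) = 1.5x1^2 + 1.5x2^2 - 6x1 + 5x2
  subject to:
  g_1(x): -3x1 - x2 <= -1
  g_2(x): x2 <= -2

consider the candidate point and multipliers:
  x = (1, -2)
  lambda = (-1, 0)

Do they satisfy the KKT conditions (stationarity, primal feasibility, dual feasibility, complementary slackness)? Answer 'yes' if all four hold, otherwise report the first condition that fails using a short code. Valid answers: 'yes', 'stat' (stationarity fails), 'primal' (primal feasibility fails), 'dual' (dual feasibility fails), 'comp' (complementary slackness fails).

Gradient of f: grad f(x) = Q x + c = (-3, -1)
Constraint values g_i(x) = a_i^T x - b_i:
  g_1((1, -2)) = 0
  g_2((1, -2)) = 0
Stationarity residual: grad f(x) + sum_i lambda_i a_i = (0, 0)
  -> stationarity OK
Primal feasibility (all g_i <= 0): OK
Dual feasibility (all lambda_i >= 0): FAILS
Complementary slackness (lambda_i * g_i(x) = 0 for all i): OK

Verdict: the first failing condition is dual_feasibility -> dual.

dual
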